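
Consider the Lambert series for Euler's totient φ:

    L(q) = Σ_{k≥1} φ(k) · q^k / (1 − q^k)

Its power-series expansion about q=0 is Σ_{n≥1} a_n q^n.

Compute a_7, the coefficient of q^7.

q^7  k|7↦φ(k): 7:6 1:1  a_7=7

a_7 = 7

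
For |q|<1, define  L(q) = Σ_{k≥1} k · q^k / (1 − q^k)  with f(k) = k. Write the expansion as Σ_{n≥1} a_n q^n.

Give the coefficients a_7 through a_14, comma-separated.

8, 15, 13, 18, 12, 28, 14, 24

n=7: 1·7 7·1  f→[1+7]=8
d|8:{1,2,4,8}  Σf=1+2+4+8=15
d|9:{1,3,9}  Σf=1+3+9=13
[q^10] f(10)=10,f(5)=5,f(2)=2,f(1)=1 ⇒ 18
d|11:{1,11}  Σf=1+11=12
d|12:{1,2,3,4,6,12}  Σf=1+2+3+4+6+12=28
q^13  k|13↦f(k): 13:13 1:1  a_13=14
d|14:{1,2,7,14}  Σf=1+2+7+14=24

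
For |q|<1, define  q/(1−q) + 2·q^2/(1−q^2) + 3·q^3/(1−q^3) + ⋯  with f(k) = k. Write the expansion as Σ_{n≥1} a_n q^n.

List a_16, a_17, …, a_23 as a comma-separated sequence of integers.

[q^16] f(1)=1,f(2)=2,f(4)=4,f(8)=8,f(16)=16 ⇒ 31
d|17:{1,17}  Σf=1+17=18
q^18  k|18↦f(k): 1:1 2:2 3:3 6:6 9:9 18:18  a_18=39
q^19  k|19↦f(k): 1:1 19:19  a_19=20
n=20: 1·20 2·10 4·5 5·4 10·2 20·1  f→[1+2+4+5+10+20]=42
n=21: 21·1 7·3 3·7 1·21  f→[21+7+3+1]=32
d|22:{1,2,11,22}  Σf=1+2+11+22=36
d|23:{1,23}  Σf=1+23=24

31, 18, 39, 20, 42, 32, 36, 24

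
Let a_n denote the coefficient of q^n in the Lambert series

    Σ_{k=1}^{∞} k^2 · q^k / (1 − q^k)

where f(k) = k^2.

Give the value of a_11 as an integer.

a_11 = 122

d|11:{1,11}  Σf=1+121=122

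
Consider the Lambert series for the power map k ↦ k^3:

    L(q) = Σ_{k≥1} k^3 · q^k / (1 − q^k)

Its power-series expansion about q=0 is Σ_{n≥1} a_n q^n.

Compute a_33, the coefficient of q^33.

n=33: 33·1 11·3 3·11 1·33  f→[35937+1331+27+1]=37296

a_33 = 37296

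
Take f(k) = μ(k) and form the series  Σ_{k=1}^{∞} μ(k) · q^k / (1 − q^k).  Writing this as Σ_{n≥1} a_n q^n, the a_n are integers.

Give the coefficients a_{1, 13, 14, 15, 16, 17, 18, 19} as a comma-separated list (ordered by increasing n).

[q^1] μ(1)=1 ⇒ 1
[q^13] μ(1)=1,μ(13)=-1 ⇒ 0
q^14  k|14↦μ(k): 1:1 2:-1 7:-1 14:1  a_14=0
q^15  k|15↦μ(k): 1:1 3:-1 5:-1 15:1  a_15=0
q^16  k|16↦μ(k): 1:1 2:-1 4:0 8:0 16:0  a_16=0
[q^17] μ(1)=1,μ(17)=-1 ⇒ 0
d|18:{18,9,6,3,2,1}  Σμ=0+0+1+(-1)+(-1)+1=0
d|19:{1,19}  Σμ=1+(-1)=0

1, 0, 0, 0, 0, 0, 0, 0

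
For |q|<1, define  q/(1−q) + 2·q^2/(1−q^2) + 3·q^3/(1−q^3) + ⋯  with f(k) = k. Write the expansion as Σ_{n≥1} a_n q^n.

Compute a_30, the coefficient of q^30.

n=30: 30·1 15·2 10·3 6·5 5·6 3·10 2·15 1·30  f→[30+15+10+6+5+3+2+1]=72

a_30 = 72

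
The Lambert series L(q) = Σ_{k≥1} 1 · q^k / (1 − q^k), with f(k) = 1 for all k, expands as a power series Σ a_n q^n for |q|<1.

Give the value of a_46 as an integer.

n=46: 46·1 23·2 2·23 1·46  f→[1+1+1+1]=4

a_46 = 4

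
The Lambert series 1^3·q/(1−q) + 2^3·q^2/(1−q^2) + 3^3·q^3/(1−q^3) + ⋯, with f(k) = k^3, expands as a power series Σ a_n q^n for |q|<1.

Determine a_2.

d|2:{1,2}  Σf=1+8=9

a_2 = 9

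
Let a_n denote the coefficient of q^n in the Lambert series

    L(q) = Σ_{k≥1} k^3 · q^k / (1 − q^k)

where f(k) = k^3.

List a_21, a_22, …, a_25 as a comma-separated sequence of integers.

[q^21] f(1)=1,f(3)=27,f(7)=343,f(21)=9261 ⇒ 9632
[q^22] f(22)=10648,f(11)=1331,f(2)=8,f(1)=1 ⇒ 11988
q^23  k|23↦f(k): 1:1 23:12167  a_23=12168
d|24:{1,2,3,4,6,8,12,24}  Σf=1+8+27+64+216+512+1728+13824=16380
q^25  k|25↦f(k): 25:15625 5:125 1:1  a_25=15751

9632, 11988, 12168, 16380, 15751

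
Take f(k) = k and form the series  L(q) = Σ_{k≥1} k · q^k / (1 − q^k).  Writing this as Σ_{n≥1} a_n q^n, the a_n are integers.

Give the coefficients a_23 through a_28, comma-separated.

24, 60, 31, 42, 40, 56

[q^23] f(1)=1,f(23)=23 ⇒ 24
[q^24] f(1)=1,f(2)=2,f(3)=3,f(4)=4,f(6)=6,f(8)=8,f(12)=12,f(24)=24 ⇒ 60
d|25:{1,5,25}  Σf=1+5+25=31
q^26  k|26↦f(k): 26:26 13:13 2:2 1:1  a_26=42
[q^27] f(27)=27,f(9)=9,f(3)=3,f(1)=1 ⇒ 40
q^28  k|28↦f(k): 1:1 2:2 4:4 7:7 14:14 28:28  a_28=56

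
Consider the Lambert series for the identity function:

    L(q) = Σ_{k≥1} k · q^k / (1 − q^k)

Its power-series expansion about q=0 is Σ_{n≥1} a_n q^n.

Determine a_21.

a_21 = 32

q^21  k|21↦f(k): 1:1 3:3 7:7 21:21  a_21=32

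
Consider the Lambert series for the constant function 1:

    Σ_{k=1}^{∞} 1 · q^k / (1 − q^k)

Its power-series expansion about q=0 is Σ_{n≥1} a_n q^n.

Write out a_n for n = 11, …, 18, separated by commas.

n=11: 11·1 1·11  f→[1+1]=2
d|12:{12,6,4,3,2,1}  Σf=1+1+1+1+1+1=6
d|13:{1,13}  Σf=1+1=2
q^14  k|14↦f(k): 1:1 2:1 7:1 14:1  a_14=4
d|15:{1,3,5,15}  Σf=1+1+1+1=4
q^16  k|16↦f(k): 1:1 2:1 4:1 8:1 16:1  a_16=5
n=17: 1·17 17·1  f→[1+1]=2
n=18: 18·1 9·2 6·3 3·6 2·9 1·18  f→[1+1+1+1+1+1]=6

2, 6, 2, 4, 4, 5, 2, 6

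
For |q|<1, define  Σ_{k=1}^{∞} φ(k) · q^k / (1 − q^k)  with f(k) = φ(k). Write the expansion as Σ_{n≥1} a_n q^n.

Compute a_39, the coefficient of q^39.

q^39  k|39↦φ(k): 1:1 3:2 13:12 39:24  a_39=39

a_39 = 39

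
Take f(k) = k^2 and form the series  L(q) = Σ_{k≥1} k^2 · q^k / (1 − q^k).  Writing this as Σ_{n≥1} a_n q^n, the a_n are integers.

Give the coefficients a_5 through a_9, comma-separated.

q^5  k|5↦f(k): 1:1 5:25  a_5=26
q^6  k|6↦f(k): 1:1 2:4 3:9 6:36  a_6=50
[q^7] f(7)=49,f(1)=1 ⇒ 50
[q^8] f(8)=64,f(4)=16,f(2)=4,f(1)=1 ⇒ 85
[q^9] f(1)=1,f(3)=9,f(9)=81 ⇒ 91

26, 50, 50, 85, 91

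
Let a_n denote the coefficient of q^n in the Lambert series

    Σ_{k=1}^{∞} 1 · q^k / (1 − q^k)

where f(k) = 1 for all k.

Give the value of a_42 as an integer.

n=42: 42·1 21·2 14·3 7·6 6·7 3·14 2·21 1·42  f→[1+1+1+1+1+1+1+1]=8

a_42 = 8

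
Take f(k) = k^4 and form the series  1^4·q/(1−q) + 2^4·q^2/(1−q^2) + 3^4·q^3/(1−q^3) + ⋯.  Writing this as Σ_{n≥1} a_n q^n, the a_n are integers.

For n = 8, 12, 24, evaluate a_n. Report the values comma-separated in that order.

4369, 22386, 358258

d|8:{1,2,4,8}  Σf=1+16+256+4096=4369
d|12:{12,6,4,3,2,1}  Σf=20736+1296+256+81+16+1=22386
d|24:{24,12,8,6,4,3,2,1}  Σf=331776+20736+4096+1296+256+81+16+1=358258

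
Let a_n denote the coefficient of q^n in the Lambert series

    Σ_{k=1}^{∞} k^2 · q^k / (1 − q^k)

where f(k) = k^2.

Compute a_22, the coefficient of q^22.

n=22: 1·22 2·11 11·2 22·1  f→[1+4+121+484]=610

a_22 = 610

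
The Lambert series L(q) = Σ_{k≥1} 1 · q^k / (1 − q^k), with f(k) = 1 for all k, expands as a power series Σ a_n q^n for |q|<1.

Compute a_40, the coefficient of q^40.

[q^40] f(1)=1,f(2)=1,f(4)=1,f(5)=1,f(8)=1,f(10)=1,f(20)=1,f(40)=1 ⇒ 8

a_40 = 8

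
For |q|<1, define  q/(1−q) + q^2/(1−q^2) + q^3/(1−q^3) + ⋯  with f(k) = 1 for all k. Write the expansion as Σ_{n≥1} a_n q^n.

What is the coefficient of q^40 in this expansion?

a_40 = 8

n=40: 40·1 20·2 10·4 8·5 5·8 4·10 2·20 1·40  f→[1+1+1+1+1+1+1+1]=8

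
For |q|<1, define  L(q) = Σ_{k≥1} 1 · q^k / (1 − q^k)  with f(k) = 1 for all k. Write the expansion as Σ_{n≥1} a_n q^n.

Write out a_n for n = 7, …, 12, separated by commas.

2, 4, 3, 4, 2, 6

[q^7] f(1)=1,f(7)=1 ⇒ 2
[q^8] f(1)=1,f(2)=1,f(4)=1,f(8)=1 ⇒ 4
q^9  k|9↦f(k): 1:1 3:1 9:1  a_9=3
n=10: 1·10 2·5 5·2 10·1  f→[1+1+1+1]=4
[q^11] f(11)=1,f(1)=1 ⇒ 2
d|12:{1,2,3,4,6,12}  Σf=1+1+1+1+1+1=6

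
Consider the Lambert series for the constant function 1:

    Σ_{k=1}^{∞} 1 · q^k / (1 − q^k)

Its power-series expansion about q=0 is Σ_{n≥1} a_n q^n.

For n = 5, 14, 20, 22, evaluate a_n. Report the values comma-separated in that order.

q^5  k|5↦f(k): 1:1 5:1  a_5=2
[q^14] f(14)=1,f(7)=1,f(2)=1,f(1)=1 ⇒ 4
[q^20] f(1)=1,f(2)=1,f(4)=1,f(5)=1,f(10)=1,f(20)=1 ⇒ 6
[q^22] f(22)=1,f(11)=1,f(2)=1,f(1)=1 ⇒ 4

2, 4, 6, 4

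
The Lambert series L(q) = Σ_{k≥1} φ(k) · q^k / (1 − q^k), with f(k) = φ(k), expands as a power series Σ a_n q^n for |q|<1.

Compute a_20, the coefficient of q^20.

n=20: 20·1 10·2 5·4 4·5 2·10 1·20  φ→[8+4+4+2+1+1]=20

a_20 = 20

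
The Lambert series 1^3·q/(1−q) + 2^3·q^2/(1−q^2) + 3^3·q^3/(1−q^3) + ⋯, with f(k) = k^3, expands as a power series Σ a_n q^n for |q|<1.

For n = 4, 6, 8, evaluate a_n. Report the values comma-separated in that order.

73, 252, 585

n=4: 4·1 2·2 1·4  f→[64+8+1]=73
q^6  k|6↦f(k): 6:216 3:27 2:8 1:1  a_6=252
d|8:{1,2,4,8}  Σf=1+8+64+512=585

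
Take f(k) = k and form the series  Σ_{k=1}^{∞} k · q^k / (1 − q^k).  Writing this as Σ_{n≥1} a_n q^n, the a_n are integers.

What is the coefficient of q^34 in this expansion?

q^34  k|34↦f(k): 1:1 2:2 17:17 34:34  a_34=54

a_34 = 54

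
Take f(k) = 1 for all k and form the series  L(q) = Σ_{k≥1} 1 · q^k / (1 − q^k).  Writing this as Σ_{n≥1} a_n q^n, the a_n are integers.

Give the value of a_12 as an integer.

a_12 = 6

n=12: 1·12 2·6 3·4 4·3 6·2 12·1  f→[1+1+1+1+1+1]=6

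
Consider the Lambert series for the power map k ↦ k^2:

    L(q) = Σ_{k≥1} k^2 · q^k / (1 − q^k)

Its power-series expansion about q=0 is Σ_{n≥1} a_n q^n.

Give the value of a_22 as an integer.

a_22 = 610

n=22: 1·22 2·11 11·2 22·1  f→[1+4+121+484]=610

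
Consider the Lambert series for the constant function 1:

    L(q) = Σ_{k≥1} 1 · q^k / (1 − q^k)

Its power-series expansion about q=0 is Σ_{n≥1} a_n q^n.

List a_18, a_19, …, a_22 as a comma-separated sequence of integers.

6, 2, 6, 4, 4

[q^18] f(18)=1,f(9)=1,f(6)=1,f(3)=1,f(2)=1,f(1)=1 ⇒ 6
d|19:{19,1}  Σf=1+1=2
n=20: 1·20 2·10 4·5 5·4 10·2 20·1  f→[1+1+1+1+1+1]=6
d|21:{21,7,3,1}  Σf=1+1+1+1=4
n=22: 1·22 2·11 11·2 22·1  f→[1+1+1+1]=4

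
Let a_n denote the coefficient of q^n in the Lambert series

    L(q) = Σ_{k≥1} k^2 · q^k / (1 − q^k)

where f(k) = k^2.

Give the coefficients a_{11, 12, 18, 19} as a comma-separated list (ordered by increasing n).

122, 210, 455, 362

[q^11] f(11)=121,f(1)=1 ⇒ 122
[q^12] f(1)=1,f(2)=4,f(3)=9,f(4)=16,f(6)=36,f(12)=144 ⇒ 210
q^18  k|18↦f(k): 18:324 9:81 6:36 3:9 2:4 1:1  a_18=455
[q^19] f(19)=361,f(1)=1 ⇒ 362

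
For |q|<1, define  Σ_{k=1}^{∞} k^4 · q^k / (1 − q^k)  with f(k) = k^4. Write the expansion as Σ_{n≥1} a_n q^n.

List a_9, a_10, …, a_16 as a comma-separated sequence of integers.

n=9: 9·1 3·3 1·9  f→[6561+81+1]=6643
n=10: 10·1 5·2 2·5 1·10  f→[10000+625+16+1]=10642
d|11:{11,1}  Σf=14641+1=14642
d|12:{1,2,3,4,6,12}  Σf=1+16+81+256+1296+20736=22386
d|13:{1,13}  Σf=1+28561=28562
q^14  k|14↦f(k): 1:1 2:16 7:2401 14:38416  a_14=40834
[q^15] f(1)=1,f(3)=81,f(5)=625,f(15)=50625 ⇒ 51332
n=16: 16·1 8·2 4·4 2·8 1·16  f→[65536+4096+256+16+1]=69905

6643, 10642, 14642, 22386, 28562, 40834, 51332, 69905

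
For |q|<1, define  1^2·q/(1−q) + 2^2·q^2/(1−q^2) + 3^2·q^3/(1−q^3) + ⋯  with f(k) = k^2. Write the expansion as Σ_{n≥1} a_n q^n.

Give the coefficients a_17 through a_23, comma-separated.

290, 455, 362, 546, 500, 610, 530

d|17:{1,17}  Σf=1+289=290
[q^18] f(1)=1,f(2)=4,f(3)=9,f(6)=36,f(9)=81,f(18)=324 ⇒ 455
n=19: 1·19 19·1  f→[1+361]=362
[q^20] f(1)=1,f(2)=4,f(4)=16,f(5)=25,f(10)=100,f(20)=400 ⇒ 546
d|21:{21,7,3,1}  Σf=441+49+9+1=500
n=22: 22·1 11·2 2·11 1·22  f→[484+121+4+1]=610
n=23: 1·23 23·1  f→[1+529]=530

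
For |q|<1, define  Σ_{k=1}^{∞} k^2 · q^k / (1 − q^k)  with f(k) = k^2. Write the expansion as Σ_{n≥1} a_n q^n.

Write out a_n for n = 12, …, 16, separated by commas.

210, 170, 250, 260, 341

d|12:{12,6,4,3,2,1}  Σf=144+36+16+9+4+1=210
d|13:{1,13}  Σf=1+169=170
q^14  k|14↦f(k): 1:1 2:4 7:49 14:196  a_14=250
n=15: 15·1 5·3 3·5 1·15  f→[225+25+9+1]=260
d|16:{1,2,4,8,16}  Σf=1+4+16+64+256=341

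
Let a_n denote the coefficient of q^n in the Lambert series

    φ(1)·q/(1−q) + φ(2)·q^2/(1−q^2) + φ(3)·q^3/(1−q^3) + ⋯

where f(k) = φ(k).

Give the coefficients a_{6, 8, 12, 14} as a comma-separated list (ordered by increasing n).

n=6: 1·6 2·3 3·2 6·1  φ→[1+1+2+2]=6
[q^8] φ(1)=1,φ(2)=1,φ(4)=2,φ(8)=4 ⇒ 8
n=12: 12·1 6·2 4·3 3·4 2·6 1·12  φ→[4+2+2+2+1+1]=12
q^14  k|14↦φ(k): 1:1 2:1 7:6 14:6  a_14=14

6, 8, 12, 14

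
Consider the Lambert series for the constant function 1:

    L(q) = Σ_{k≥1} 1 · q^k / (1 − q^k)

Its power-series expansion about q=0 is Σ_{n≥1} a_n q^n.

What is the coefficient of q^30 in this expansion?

[q^30] f(1)=1,f(2)=1,f(3)=1,f(5)=1,f(6)=1,f(10)=1,f(15)=1,f(30)=1 ⇒ 8

a_30 = 8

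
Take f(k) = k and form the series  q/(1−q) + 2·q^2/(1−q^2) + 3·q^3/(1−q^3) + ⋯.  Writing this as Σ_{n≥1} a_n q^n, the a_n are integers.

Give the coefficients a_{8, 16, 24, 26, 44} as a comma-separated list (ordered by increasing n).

d|8:{8,4,2,1}  Σf=8+4+2+1=15
d|16:{1,2,4,8,16}  Σf=1+2+4+8+16=31
q^24  k|24↦f(k): 1:1 2:2 3:3 4:4 6:6 8:8 12:12 24:24  a_24=60
[q^26] f(26)=26,f(13)=13,f(2)=2,f(1)=1 ⇒ 42
q^44  k|44↦f(k): 44:44 22:22 11:11 4:4 2:2 1:1  a_44=84

15, 31, 60, 42, 84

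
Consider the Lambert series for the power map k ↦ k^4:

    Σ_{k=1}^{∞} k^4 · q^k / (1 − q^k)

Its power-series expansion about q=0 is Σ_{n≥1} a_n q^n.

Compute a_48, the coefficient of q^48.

a_48 = 5732210

d|48:{48,24,16,12,8,6,4,3,2,1}  Σf=5308416+331776+65536+20736+4096+1296+256+81+16+1=5732210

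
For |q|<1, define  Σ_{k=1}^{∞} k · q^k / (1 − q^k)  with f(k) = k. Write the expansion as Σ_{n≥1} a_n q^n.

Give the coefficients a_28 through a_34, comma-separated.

n=28: 28·1 14·2 7·4 4·7 2·14 1·28  f→[28+14+7+4+2+1]=56
[q^29] f(1)=1,f(29)=29 ⇒ 30
[q^30] f(1)=1,f(2)=2,f(3)=3,f(5)=5,f(6)=6,f(10)=10,f(15)=15,f(30)=30 ⇒ 72
n=31: 1·31 31·1  f→[1+31]=32
[q^32] f(32)=32,f(16)=16,f(8)=8,f(4)=4,f(2)=2,f(1)=1 ⇒ 63
[q^33] f(1)=1,f(3)=3,f(11)=11,f(33)=33 ⇒ 48
d|34:{1,2,17,34}  Σf=1+2+17+34=54

56, 30, 72, 32, 63, 48, 54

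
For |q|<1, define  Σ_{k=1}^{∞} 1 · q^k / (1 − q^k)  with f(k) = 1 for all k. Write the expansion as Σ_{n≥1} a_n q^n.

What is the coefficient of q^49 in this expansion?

n=49: 49·1 7·7 1·49  f→[1+1+1]=3

a_49 = 3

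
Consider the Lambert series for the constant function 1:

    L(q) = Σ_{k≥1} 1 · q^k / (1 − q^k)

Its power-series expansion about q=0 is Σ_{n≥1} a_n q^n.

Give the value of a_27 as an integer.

d|27:{1,3,9,27}  Σf=1+1+1+1=4

a_27 = 4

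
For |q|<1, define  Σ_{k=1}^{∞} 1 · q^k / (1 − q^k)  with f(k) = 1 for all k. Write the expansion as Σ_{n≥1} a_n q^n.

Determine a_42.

n=42: 42·1 21·2 14·3 7·6 6·7 3·14 2·21 1·42  f→[1+1+1+1+1+1+1+1]=8

a_42 = 8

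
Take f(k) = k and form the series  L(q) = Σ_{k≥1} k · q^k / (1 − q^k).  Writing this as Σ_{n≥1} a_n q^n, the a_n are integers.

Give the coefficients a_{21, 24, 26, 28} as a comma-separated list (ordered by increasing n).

32, 60, 42, 56

q^21  k|21↦f(k): 21:21 7:7 3:3 1:1  a_21=32
d|24:{1,2,3,4,6,8,12,24}  Σf=1+2+3+4+6+8+12+24=60
[q^26] f(26)=26,f(13)=13,f(2)=2,f(1)=1 ⇒ 42
q^28  k|28↦f(k): 1:1 2:2 4:4 7:7 14:14 28:28  a_28=56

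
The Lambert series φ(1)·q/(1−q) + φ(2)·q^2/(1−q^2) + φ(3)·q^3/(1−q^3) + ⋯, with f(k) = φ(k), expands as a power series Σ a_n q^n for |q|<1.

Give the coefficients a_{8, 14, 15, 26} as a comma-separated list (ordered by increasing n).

n=8: 8·1 4·2 2·4 1·8  φ→[4+2+1+1]=8
q^14  k|14↦φ(k): 14:6 7:6 2:1 1:1  a_14=14
q^15  k|15↦φ(k): 15:8 5:4 3:2 1:1  a_15=15
[q^26] φ(26)=12,φ(13)=12,φ(2)=1,φ(1)=1 ⇒ 26

8, 14, 15, 26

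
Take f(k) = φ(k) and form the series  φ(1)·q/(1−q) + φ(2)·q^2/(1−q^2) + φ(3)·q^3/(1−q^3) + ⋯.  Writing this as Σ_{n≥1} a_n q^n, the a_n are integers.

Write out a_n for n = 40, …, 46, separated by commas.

d|40:{1,2,4,5,8,10,20,40}  Σφ=1+1+2+4+4+4+8+16=40
n=41: 1·41 41·1  φ→[1+40]=41
q^42  k|42↦φ(k): 42:12 21:12 14:6 7:6 6:2 3:2 2:1 1:1  a_42=42
n=43: 1·43 43·1  φ→[1+42]=43
n=44: 1·44 2·22 4·11 11·4 22·2 44·1  φ→[1+1+2+10+10+20]=44
d|45:{45,15,9,5,3,1}  Σφ=24+8+6+4+2+1=45
[q^46] φ(46)=22,φ(23)=22,φ(2)=1,φ(1)=1 ⇒ 46

40, 41, 42, 43, 44, 45, 46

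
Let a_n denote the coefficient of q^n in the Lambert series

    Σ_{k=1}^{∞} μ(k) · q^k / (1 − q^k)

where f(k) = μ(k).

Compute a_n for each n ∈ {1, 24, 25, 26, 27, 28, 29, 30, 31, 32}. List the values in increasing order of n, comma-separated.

1, 0, 0, 0, 0, 0, 0, 0, 0, 0

n=1: 1·1  μ→[1]=1
n=24: 24·1 12·2 8·3 6·4 4·6 3·8 2·12 1·24  μ→[0+0+0+1+0+(-1)+(-1)+1]=0
d|25:{25,5,1}  Σμ=0+(-1)+1=0
q^26  k|26↦μ(k): 1:1 2:-1 13:-1 26:1  a_26=0
[q^27] μ(27)=0,μ(9)=0,μ(3)=-1,μ(1)=1 ⇒ 0
[q^28] μ(1)=1,μ(2)=-1,μ(4)=0,μ(7)=-1,μ(14)=1,μ(28)=0 ⇒ 0
[q^29] μ(29)=-1,μ(1)=1 ⇒ 0
[q^30] μ(30)=-1,μ(15)=1,μ(10)=1,μ(6)=1,μ(5)=-1,μ(3)=-1,μ(2)=-1,μ(1)=1 ⇒ 0
q^31  k|31↦μ(k): 31:-1 1:1  a_31=0
n=32: 1·32 2·16 4·8 8·4 16·2 32·1  μ→[1+(-1)+0+0+0+0]=0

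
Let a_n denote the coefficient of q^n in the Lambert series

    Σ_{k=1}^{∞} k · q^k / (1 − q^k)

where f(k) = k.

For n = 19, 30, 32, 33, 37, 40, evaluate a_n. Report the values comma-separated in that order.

20, 72, 63, 48, 38, 90

n=19: 19·1 1·19  f→[19+1]=20
[q^30] f(30)=30,f(15)=15,f(10)=10,f(6)=6,f(5)=5,f(3)=3,f(2)=2,f(1)=1 ⇒ 72
[q^32] f(1)=1,f(2)=2,f(4)=4,f(8)=8,f(16)=16,f(32)=32 ⇒ 63
n=33: 1·33 3·11 11·3 33·1  f→[1+3+11+33]=48
n=37: 37·1 1·37  f→[37+1]=38
[q^40] f(1)=1,f(2)=2,f(4)=4,f(5)=5,f(8)=8,f(10)=10,f(20)=20,f(40)=40 ⇒ 90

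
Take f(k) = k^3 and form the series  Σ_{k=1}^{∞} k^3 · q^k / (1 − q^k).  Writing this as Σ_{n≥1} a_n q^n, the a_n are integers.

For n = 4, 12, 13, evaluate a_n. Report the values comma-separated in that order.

73, 2044, 2198

q^4  k|4↦f(k): 4:64 2:8 1:1  a_4=73
q^12  k|12↦f(k): 12:1728 6:216 4:64 3:27 2:8 1:1  a_12=2044
d|13:{1,13}  Σf=1+2197=2198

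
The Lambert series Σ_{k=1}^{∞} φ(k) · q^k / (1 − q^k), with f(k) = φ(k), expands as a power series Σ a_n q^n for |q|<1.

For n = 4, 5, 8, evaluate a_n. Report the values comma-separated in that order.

q^4  k|4↦φ(k): 1:1 2:1 4:2  a_4=4
n=5: 5·1 1·5  φ→[4+1]=5
d|8:{1,2,4,8}  Σφ=1+1+2+4=8

4, 5, 8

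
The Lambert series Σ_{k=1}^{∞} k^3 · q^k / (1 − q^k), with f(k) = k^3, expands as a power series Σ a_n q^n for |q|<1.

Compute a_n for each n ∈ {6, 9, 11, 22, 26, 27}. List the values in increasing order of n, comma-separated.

252, 757, 1332, 11988, 19782, 20440

[q^6] f(6)=216,f(3)=27,f(2)=8,f(1)=1 ⇒ 252
d|9:{9,3,1}  Σf=729+27+1=757
n=11: 11·1 1·11  f→[1331+1]=1332
q^22  k|22↦f(k): 22:10648 11:1331 2:8 1:1  a_22=11988
[q^26] f(1)=1,f(2)=8,f(13)=2197,f(26)=17576 ⇒ 19782
d|27:{27,9,3,1}  Σf=19683+729+27+1=20440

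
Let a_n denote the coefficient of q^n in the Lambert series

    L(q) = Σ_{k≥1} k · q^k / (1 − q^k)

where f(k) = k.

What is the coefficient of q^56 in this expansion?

a_56 = 120

d|56:{56,28,14,8,7,4,2,1}  Σf=56+28+14+8+7+4+2+1=120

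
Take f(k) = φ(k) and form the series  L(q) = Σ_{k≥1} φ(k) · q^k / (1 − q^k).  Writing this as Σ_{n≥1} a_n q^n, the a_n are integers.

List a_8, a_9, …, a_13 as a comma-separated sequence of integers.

q^8  k|8↦φ(k): 8:4 4:2 2:1 1:1  a_8=8
[q^9] φ(1)=1,φ(3)=2,φ(9)=6 ⇒ 9
q^10  k|10↦φ(k): 1:1 2:1 5:4 10:4  a_10=10
n=11: 1·11 11·1  φ→[1+10]=11
[q^12] φ(12)=4,φ(6)=2,φ(4)=2,φ(3)=2,φ(2)=1,φ(1)=1 ⇒ 12
n=13: 13·1 1·13  φ→[12+1]=13

8, 9, 10, 11, 12, 13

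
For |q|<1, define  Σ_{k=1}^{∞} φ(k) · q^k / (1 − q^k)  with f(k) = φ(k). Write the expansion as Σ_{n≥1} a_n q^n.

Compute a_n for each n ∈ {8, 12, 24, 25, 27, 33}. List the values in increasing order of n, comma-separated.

[q^8] φ(1)=1,φ(2)=1,φ(4)=2,φ(8)=4 ⇒ 8
q^12  k|12↦φ(k): 1:1 2:1 3:2 4:2 6:2 12:4  a_12=12
[q^24] φ(24)=8,φ(12)=4,φ(8)=4,φ(6)=2,φ(4)=2,φ(3)=2,φ(2)=1,φ(1)=1 ⇒ 24
[q^25] φ(25)=20,φ(5)=4,φ(1)=1 ⇒ 25
d|27:{27,9,3,1}  Σφ=18+6+2+1=27
n=33: 1·33 3·11 11·3 33·1  φ→[1+2+10+20]=33

8, 12, 24, 25, 27, 33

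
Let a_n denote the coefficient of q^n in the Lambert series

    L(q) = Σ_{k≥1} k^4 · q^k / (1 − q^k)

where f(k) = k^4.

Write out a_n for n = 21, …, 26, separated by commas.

196964, 248914, 279842, 358258, 391251, 485554

n=21: 21·1 7·3 3·7 1·21  f→[194481+2401+81+1]=196964
q^22  k|22↦f(k): 1:1 2:16 11:14641 22:234256  a_22=248914
[q^23] f(1)=1,f(23)=279841 ⇒ 279842
d|24:{24,12,8,6,4,3,2,1}  Σf=331776+20736+4096+1296+256+81+16+1=358258
n=25: 25·1 5·5 1·25  f→[390625+625+1]=391251
[q^26] f(1)=1,f(2)=16,f(13)=28561,f(26)=456976 ⇒ 485554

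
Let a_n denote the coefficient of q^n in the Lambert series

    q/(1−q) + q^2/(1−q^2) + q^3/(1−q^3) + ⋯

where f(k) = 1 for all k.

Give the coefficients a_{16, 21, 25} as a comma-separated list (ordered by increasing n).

q^16  k|16↦f(k): 16:1 8:1 4:1 2:1 1:1  a_16=5
q^21  k|21↦f(k): 21:1 7:1 3:1 1:1  a_21=4
d|25:{25,5,1}  Σf=1+1+1=3

5, 4, 3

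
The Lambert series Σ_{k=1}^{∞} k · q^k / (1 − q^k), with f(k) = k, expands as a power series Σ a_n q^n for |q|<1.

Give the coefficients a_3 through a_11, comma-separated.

4, 7, 6, 12, 8, 15, 13, 18, 12

q^3  k|3↦f(k): 1:1 3:3  a_3=4
[q^4] f(1)=1,f(2)=2,f(4)=4 ⇒ 7
d|5:{1,5}  Σf=1+5=6
[q^6] f(1)=1,f(2)=2,f(3)=3,f(6)=6 ⇒ 12
n=7: 1·7 7·1  f→[1+7]=8
[q^8] f(1)=1,f(2)=2,f(4)=4,f(8)=8 ⇒ 15
q^9  k|9↦f(k): 1:1 3:3 9:9  a_9=13
q^10  k|10↦f(k): 1:1 2:2 5:5 10:10  a_10=18
d|11:{11,1}  Σf=11+1=12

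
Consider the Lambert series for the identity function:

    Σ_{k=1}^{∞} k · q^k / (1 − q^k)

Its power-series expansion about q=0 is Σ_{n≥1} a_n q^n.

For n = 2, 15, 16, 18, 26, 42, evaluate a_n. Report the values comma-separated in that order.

n=2: 1·2 2·1  f→[1+2]=3
d|15:{15,5,3,1}  Σf=15+5+3+1=24
q^16  k|16↦f(k): 16:16 8:8 4:4 2:2 1:1  a_16=31
[q^18] f(1)=1,f(2)=2,f(3)=3,f(6)=6,f(9)=9,f(18)=18 ⇒ 39
q^26  k|26↦f(k): 1:1 2:2 13:13 26:26  a_26=42
d|42:{1,2,3,6,7,14,21,42}  Σf=1+2+3+6+7+14+21+42=96

3, 24, 31, 39, 42, 96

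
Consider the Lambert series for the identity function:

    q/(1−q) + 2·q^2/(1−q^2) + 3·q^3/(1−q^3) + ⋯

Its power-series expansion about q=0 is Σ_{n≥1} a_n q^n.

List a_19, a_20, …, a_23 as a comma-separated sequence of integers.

[q^19] f(1)=1,f(19)=19 ⇒ 20
[q^20] f(20)=20,f(10)=10,f(5)=5,f(4)=4,f(2)=2,f(1)=1 ⇒ 42
q^21  k|21↦f(k): 21:21 7:7 3:3 1:1  a_21=32
n=22: 1·22 2·11 11·2 22·1  f→[1+2+11+22]=36
d|23:{1,23}  Σf=1+23=24

20, 42, 32, 36, 24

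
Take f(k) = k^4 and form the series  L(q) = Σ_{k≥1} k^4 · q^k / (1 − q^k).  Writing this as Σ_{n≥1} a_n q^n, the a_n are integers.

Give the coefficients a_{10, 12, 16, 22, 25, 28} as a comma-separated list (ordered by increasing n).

d|10:{10,5,2,1}  Σf=10000+625+16+1=10642
q^12  k|12↦f(k): 1:1 2:16 3:81 4:256 6:1296 12:20736  a_12=22386
d|16:{16,8,4,2,1}  Σf=65536+4096+256+16+1=69905
n=22: 1·22 2·11 11·2 22·1  f→[1+16+14641+234256]=248914
q^25  k|25↦f(k): 25:390625 5:625 1:1  a_25=391251
d|28:{1,2,4,7,14,28}  Σf=1+16+256+2401+38416+614656=655746

10642, 22386, 69905, 248914, 391251, 655746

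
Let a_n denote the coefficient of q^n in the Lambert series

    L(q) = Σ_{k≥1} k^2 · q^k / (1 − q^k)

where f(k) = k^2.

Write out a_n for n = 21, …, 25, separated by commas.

d|21:{1,3,7,21}  Σf=1+9+49+441=500
n=22: 22·1 11·2 2·11 1·22  f→[484+121+4+1]=610
d|23:{23,1}  Σf=529+1=530
d|24:{1,2,3,4,6,8,12,24}  Σf=1+4+9+16+36+64+144+576=850
n=25: 25·1 5·5 1·25  f→[625+25+1]=651

500, 610, 530, 850, 651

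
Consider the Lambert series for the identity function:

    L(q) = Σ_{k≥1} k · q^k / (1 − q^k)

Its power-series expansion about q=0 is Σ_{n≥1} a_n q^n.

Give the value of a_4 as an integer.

n=4: 4·1 2·2 1·4  f→[4+2+1]=7

a_4 = 7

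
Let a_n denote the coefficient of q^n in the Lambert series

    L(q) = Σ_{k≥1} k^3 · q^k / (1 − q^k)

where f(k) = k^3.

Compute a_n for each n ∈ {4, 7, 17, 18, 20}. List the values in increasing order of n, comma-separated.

73, 344, 4914, 6813, 9198

[q^4] f(1)=1,f(2)=8,f(4)=64 ⇒ 73
q^7  k|7↦f(k): 7:343 1:1  a_7=344
[q^17] f(1)=1,f(17)=4913 ⇒ 4914
[q^18] f(18)=5832,f(9)=729,f(6)=216,f(3)=27,f(2)=8,f(1)=1 ⇒ 6813
n=20: 20·1 10·2 5·4 4·5 2·10 1·20  f→[8000+1000+125+64+8+1]=9198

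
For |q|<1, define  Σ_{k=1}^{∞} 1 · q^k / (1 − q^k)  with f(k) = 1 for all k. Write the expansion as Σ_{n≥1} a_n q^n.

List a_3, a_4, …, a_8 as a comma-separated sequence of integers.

2, 3, 2, 4, 2, 4

[q^3] f(1)=1,f(3)=1 ⇒ 2
n=4: 1·4 2·2 4·1  f→[1+1+1]=3
[q^5] f(1)=1,f(5)=1 ⇒ 2
d|6:{1,2,3,6}  Σf=1+1+1+1=4
d|7:{1,7}  Σf=1+1=2
[q^8] f(1)=1,f(2)=1,f(4)=1,f(8)=1 ⇒ 4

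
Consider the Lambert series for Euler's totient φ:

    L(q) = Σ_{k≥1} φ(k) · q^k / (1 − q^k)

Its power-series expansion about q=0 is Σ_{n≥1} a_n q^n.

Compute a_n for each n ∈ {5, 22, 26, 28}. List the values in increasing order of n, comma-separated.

q^5  k|5↦φ(k): 1:1 5:4  a_5=5
n=22: 1·22 2·11 11·2 22·1  φ→[1+1+10+10]=22
n=26: 26·1 13·2 2·13 1·26  φ→[12+12+1+1]=26
q^28  k|28↦φ(k): 1:1 2:1 4:2 7:6 14:6 28:12  a_28=28

5, 22, 26, 28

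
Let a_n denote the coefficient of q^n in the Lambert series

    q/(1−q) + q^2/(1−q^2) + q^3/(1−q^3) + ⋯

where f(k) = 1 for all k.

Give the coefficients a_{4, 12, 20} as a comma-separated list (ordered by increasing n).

q^4  k|4↦f(k): 4:1 2:1 1:1  a_4=3
n=12: 12·1 6·2 4·3 3·4 2·6 1·12  f→[1+1+1+1+1+1]=6
n=20: 20·1 10·2 5·4 4·5 2·10 1·20  f→[1+1+1+1+1+1]=6

3, 6, 6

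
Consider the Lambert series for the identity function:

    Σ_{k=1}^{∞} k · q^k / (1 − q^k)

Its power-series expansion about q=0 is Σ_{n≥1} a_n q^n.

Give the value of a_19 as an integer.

d|19:{1,19}  Σf=1+19=20

a_19 = 20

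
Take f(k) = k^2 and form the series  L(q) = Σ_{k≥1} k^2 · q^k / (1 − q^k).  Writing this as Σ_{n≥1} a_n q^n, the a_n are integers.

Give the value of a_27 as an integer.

[q^27] f(1)=1,f(3)=9,f(9)=81,f(27)=729 ⇒ 820

a_27 = 820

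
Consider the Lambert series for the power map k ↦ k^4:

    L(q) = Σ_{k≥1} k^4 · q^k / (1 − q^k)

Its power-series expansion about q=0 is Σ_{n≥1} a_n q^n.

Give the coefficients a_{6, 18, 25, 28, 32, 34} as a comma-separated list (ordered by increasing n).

1394, 112931, 391251, 655746, 1118481, 1419874

d|6:{6,3,2,1}  Σf=1296+81+16+1=1394
q^18  k|18↦f(k): 1:1 2:16 3:81 6:1296 9:6561 18:104976  a_18=112931
q^25  k|25↦f(k): 1:1 5:625 25:390625  a_25=391251
q^28  k|28↦f(k): 1:1 2:16 4:256 7:2401 14:38416 28:614656  a_28=655746
d|32:{32,16,8,4,2,1}  Σf=1048576+65536+4096+256+16+1=1118481
d|34:{34,17,2,1}  Σf=1336336+83521+16+1=1419874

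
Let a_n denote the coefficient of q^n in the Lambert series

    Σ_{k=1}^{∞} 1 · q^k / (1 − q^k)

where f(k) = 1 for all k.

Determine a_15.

a_15 = 4

[q^15] f(1)=1,f(3)=1,f(5)=1,f(15)=1 ⇒ 4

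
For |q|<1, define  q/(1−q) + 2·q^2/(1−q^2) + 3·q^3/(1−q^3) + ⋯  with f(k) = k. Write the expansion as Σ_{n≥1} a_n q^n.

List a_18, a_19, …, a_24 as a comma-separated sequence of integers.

d|18:{1,2,3,6,9,18}  Σf=1+2+3+6+9+18=39
n=19: 1·19 19·1  f→[1+19]=20
n=20: 20·1 10·2 5·4 4·5 2·10 1·20  f→[20+10+5+4+2+1]=42
[q^21] f(1)=1,f(3)=3,f(7)=7,f(21)=21 ⇒ 32
n=22: 1·22 2·11 11·2 22·1  f→[1+2+11+22]=36
q^23  k|23↦f(k): 23:23 1:1  a_23=24
[q^24] f(1)=1,f(2)=2,f(3)=3,f(4)=4,f(6)=6,f(8)=8,f(12)=12,f(24)=24 ⇒ 60

39, 20, 42, 32, 36, 24, 60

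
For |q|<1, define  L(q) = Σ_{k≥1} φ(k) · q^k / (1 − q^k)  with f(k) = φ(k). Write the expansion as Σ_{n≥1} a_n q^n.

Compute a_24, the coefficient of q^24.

q^24  k|24↦φ(k): 24:8 12:4 8:4 6:2 4:2 3:2 2:1 1:1  a_24=24

a_24 = 24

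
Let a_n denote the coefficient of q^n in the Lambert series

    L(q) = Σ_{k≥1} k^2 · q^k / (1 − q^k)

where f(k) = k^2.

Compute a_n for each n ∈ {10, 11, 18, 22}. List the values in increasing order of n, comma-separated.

130, 122, 455, 610

q^10  k|10↦f(k): 10:100 5:25 2:4 1:1  a_10=130
n=11: 1·11 11·1  f→[1+121]=122
[q^18] f(1)=1,f(2)=4,f(3)=9,f(6)=36,f(9)=81,f(18)=324 ⇒ 455
d|22:{22,11,2,1}  Σf=484+121+4+1=610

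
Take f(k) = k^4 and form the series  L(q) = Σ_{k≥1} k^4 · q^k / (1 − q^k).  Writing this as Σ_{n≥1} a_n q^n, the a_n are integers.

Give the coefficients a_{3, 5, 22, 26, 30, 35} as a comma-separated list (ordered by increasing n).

82, 626, 248914, 485554, 872644, 1503652

[q^3] f(1)=1,f(3)=81 ⇒ 82
[q^5] f(5)=625,f(1)=1 ⇒ 626
[q^22] f(22)=234256,f(11)=14641,f(2)=16,f(1)=1 ⇒ 248914
q^26  k|26↦f(k): 1:1 2:16 13:28561 26:456976  a_26=485554
q^30  k|30↦f(k): 1:1 2:16 3:81 5:625 6:1296 10:10000 15:50625 30:810000  a_30=872644
n=35: 1·35 5·7 7·5 35·1  f→[1+625+2401+1500625]=1503652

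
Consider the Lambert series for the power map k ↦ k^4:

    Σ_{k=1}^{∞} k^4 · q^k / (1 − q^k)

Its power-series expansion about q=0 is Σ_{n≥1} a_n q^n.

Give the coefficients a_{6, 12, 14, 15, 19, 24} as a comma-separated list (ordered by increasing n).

[q^6] f(1)=1,f(2)=16,f(3)=81,f(6)=1296 ⇒ 1394
n=12: 1·12 2·6 3·4 4·3 6·2 12·1  f→[1+16+81+256+1296+20736]=22386
d|14:{14,7,2,1}  Σf=38416+2401+16+1=40834
d|15:{1,3,5,15}  Σf=1+81+625+50625=51332
q^19  k|19↦f(k): 19:130321 1:1  a_19=130322
d|24:{1,2,3,4,6,8,12,24}  Σf=1+16+81+256+1296+4096+20736+331776=358258

1394, 22386, 40834, 51332, 130322, 358258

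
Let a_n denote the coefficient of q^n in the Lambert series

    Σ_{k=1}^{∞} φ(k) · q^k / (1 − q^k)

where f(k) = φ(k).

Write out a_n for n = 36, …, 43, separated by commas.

q^36  k|36↦φ(k): 36:12 18:6 12:4 9:6 6:2 4:2 3:2 2:1 1:1  a_36=36
d|37:{37,1}  Σφ=36+1=37
d|38:{1,2,19,38}  Σφ=1+1+18+18=38
[q^39] φ(1)=1,φ(3)=2,φ(13)=12,φ(39)=24 ⇒ 39
n=40: 1·40 2·20 4·10 5·8 8·5 10·4 20·2 40·1  φ→[1+1+2+4+4+4+8+16]=40
d|41:{41,1}  Σφ=40+1=41
d|42:{42,21,14,7,6,3,2,1}  Σφ=12+12+6+6+2+2+1+1=42
q^43  k|43↦φ(k): 1:1 43:42  a_43=43

36, 37, 38, 39, 40, 41, 42, 43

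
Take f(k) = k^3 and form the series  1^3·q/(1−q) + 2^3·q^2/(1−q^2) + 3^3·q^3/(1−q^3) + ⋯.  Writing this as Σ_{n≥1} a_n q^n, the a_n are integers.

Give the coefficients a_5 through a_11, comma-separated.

126, 252, 344, 585, 757, 1134, 1332

q^5  k|5↦f(k): 1:1 5:125  a_5=126
n=6: 1·6 2·3 3·2 6·1  f→[1+8+27+216]=252
d|7:{1,7}  Σf=1+343=344
n=8: 1·8 2·4 4·2 8·1  f→[1+8+64+512]=585
n=9: 9·1 3·3 1·9  f→[729+27+1]=757
n=10: 1·10 2·5 5·2 10·1  f→[1+8+125+1000]=1134
d|11:{1,11}  Σf=1+1331=1332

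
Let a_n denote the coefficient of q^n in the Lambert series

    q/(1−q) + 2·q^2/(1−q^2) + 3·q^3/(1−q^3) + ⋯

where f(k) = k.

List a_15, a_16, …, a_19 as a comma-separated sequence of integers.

24, 31, 18, 39, 20

[q^15] f(1)=1,f(3)=3,f(5)=5,f(15)=15 ⇒ 24
[q^16] f(16)=16,f(8)=8,f(4)=4,f(2)=2,f(1)=1 ⇒ 31
n=17: 1·17 17·1  f→[1+17]=18
[q^18] f(18)=18,f(9)=9,f(6)=6,f(3)=3,f(2)=2,f(1)=1 ⇒ 39
[q^19] f(19)=19,f(1)=1 ⇒ 20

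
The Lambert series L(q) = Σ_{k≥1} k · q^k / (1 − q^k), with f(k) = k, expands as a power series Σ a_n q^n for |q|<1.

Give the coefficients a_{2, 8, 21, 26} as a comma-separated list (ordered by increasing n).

3, 15, 32, 42

q^2  k|2↦f(k): 1:1 2:2  a_2=3
[q^8] f(1)=1,f(2)=2,f(4)=4,f(8)=8 ⇒ 15
n=21: 21·1 7·3 3·7 1·21  f→[21+7+3+1]=32
q^26  k|26↦f(k): 26:26 13:13 2:2 1:1  a_26=42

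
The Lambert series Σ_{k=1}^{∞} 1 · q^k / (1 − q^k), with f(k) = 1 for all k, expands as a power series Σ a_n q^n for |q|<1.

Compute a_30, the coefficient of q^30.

[q^30] f(1)=1,f(2)=1,f(3)=1,f(5)=1,f(6)=1,f(10)=1,f(15)=1,f(30)=1 ⇒ 8

a_30 = 8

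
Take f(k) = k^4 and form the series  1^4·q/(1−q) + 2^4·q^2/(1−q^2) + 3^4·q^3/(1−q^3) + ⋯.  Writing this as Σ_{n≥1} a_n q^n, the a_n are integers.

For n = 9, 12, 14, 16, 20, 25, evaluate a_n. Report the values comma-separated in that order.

6643, 22386, 40834, 69905, 170898, 391251

d|9:{1,3,9}  Σf=1+81+6561=6643
q^12  k|12↦f(k): 12:20736 6:1296 4:256 3:81 2:16 1:1  a_12=22386
q^14  k|14↦f(k): 1:1 2:16 7:2401 14:38416  a_14=40834
q^16  k|16↦f(k): 1:1 2:16 4:256 8:4096 16:65536  a_16=69905
n=20: 1·20 2·10 4·5 5·4 10·2 20·1  f→[1+16+256+625+10000+160000]=170898
q^25  k|25↦f(k): 25:390625 5:625 1:1  a_25=391251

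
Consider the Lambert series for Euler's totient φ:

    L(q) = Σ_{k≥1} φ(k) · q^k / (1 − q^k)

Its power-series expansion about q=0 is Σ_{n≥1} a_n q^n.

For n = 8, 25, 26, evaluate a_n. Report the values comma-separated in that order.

q^8  k|8↦φ(k): 8:4 4:2 2:1 1:1  a_8=8
n=25: 25·1 5·5 1·25  φ→[20+4+1]=25
[q^26] φ(26)=12,φ(13)=12,φ(2)=1,φ(1)=1 ⇒ 26

8, 25, 26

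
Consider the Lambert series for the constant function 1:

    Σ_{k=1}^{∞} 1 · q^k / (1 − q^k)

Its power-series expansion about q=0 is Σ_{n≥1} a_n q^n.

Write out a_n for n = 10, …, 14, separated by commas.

4, 2, 6, 2, 4

d|10:{1,2,5,10}  Σf=1+1+1+1=4
q^11  k|11↦f(k): 11:1 1:1  a_11=2
n=12: 12·1 6·2 4·3 3·4 2·6 1·12  f→[1+1+1+1+1+1]=6
q^13  k|13↦f(k): 1:1 13:1  a_13=2
n=14: 1·14 2·7 7·2 14·1  f→[1+1+1+1]=4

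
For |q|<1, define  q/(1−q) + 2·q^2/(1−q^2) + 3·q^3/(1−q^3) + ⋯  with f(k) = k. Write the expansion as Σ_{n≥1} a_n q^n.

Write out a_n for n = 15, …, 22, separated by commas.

[q^15] f(15)=15,f(5)=5,f(3)=3,f(1)=1 ⇒ 24
[q^16] f(1)=1,f(2)=2,f(4)=4,f(8)=8,f(16)=16 ⇒ 31
q^17  k|17↦f(k): 1:1 17:17  a_17=18
d|18:{18,9,6,3,2,1}  Σf=18+9+6+3+2+1=39
n=19: 1·19 19·1  f→[1+19]=20
n=20: 1·20 2·10 4·5 5·4 10·2 20·1  f→[1+2+4+5+10+20]=42
[q^21] f(1)=1,f(3)=3,f(7)=7,f(21)=21 ⇒ 32
d|22:{22,11,2,1}  Σf=22+11+2+1=36

24, 31, 18, 39, 20, 42, 32, 36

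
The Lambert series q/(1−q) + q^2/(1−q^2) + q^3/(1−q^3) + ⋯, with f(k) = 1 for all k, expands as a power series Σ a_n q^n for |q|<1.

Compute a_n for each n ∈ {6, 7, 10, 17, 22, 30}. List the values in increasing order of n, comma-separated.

4, 2, 4, 2, 4, 8

[q^6] f(1)=1,f(2)=1,f(3)=1,f(6)=1 ⇒ 4
d|7:{1,7}  Σf=1+1=2
[q^10] f(1)=1,f(2)=1,f(5)=1,f(10)=1 ⇒ 4
q^17  k|17↦f(k): 17:1 1:1  a_17=2
d|22:{22,11,2,1}  Σf=1+1+1+1=4
d|30:{1,2,3,5,6,10,15,30}  Σf=1+1+1+1+1+1+1+1=8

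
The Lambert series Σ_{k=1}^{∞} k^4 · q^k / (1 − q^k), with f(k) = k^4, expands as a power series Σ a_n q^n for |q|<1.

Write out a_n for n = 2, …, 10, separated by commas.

q^2  k|2↦f(k): 2:16 1:1  a_2=17
[q^3] f(3)=81,f(1)=1 ⇒ 82
d|4:{4,2,1}  Σf=256+16+1=273
n=5: 1·5 5·1  f→[1+625]=626
n=6: 1·6 2·3 3·2 6·1  f→[1+16+81+1296]=1394
q^7  k|7↦f(k): 1:1 7:2401  a_7=2402
q^8  k|8↦f(k): 8:4096 4:256 2:16 1:1  a_8=4369
d|9:{1,3,9}  Σf=1+81+6561=6643
d|10:{10,5,2,1}  Σf=10000+625+16+1=10642

17, 82, 273, 626, 1394, 2402, 4369, 6643, 10642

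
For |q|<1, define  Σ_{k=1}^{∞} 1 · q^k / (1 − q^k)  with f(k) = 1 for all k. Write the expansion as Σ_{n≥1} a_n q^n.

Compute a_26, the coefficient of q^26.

a_26 = 4

q^26  k|26↦f(k): 1:1 2:1 13:1 26:1  a_26=4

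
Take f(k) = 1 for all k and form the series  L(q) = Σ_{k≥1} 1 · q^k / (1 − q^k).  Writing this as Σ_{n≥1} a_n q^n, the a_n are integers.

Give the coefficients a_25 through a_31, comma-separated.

[q^25] f(25)=1,f(5)=1,f(1)=1 ⇒ 3
d|26:{26,13,2,1}  Σf=1+1+1+1=4
[q^27] f(1)=1,f(3)=1,f(9)=1,f(27)=1 ⇒ 4
d|28:{28,14,7,4,2,1}  Σf=1+1+1+1+1+1=6
q^29  k|29↦f(k): 29:1 1:1  a_29=2
d|30:{30,15,10,6,5,3,2,1}  Σf=1+1+1+1+1+1+1+1=8
n=31: 31·1 1·31  f→[1+1]=2

3, 4, 4, 6, 2, 8, 2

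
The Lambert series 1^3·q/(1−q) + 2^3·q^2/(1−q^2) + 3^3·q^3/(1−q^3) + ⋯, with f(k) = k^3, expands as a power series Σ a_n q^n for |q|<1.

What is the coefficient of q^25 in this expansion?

a_25 = 15751

d|25:{25,5,1}  Σf=15625+125+1=15751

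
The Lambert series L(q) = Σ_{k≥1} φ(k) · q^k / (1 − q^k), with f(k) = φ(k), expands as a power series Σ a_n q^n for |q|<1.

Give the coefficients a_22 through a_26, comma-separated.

d|22:{1,2,11,22}  Σφ=1+1+10+10=22
[q^23] φ(23)=22,φ(1)=1 ⇒ 23
n=24: 1·24 2·12 3·8 4·6 6·4 8·3 12·2 24·1  φ→[1+1+2+2+2+4+4+8]=24
q^25  k|25↦φ(k): 25:20 5:4 1:1  a_25=25
n=26: 1·26 2·13 13·2 26·1  φ→[1+1+12+12]=26

22, 23, 24, 25, 26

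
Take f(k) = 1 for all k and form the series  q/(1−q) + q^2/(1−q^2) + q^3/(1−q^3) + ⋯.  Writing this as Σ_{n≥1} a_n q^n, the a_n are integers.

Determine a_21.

d|21:{21,7,3,1}  Σf=1+1+1+1=4

a_21 = 4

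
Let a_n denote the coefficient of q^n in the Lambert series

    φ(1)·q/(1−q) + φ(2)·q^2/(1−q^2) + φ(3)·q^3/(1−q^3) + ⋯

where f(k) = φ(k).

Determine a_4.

d|4:{1,2,4}  Σφ=1+1+2=4

a_4 = 4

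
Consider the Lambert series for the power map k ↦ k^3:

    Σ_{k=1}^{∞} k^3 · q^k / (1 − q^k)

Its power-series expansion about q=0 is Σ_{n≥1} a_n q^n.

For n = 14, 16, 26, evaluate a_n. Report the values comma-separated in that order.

3096, 4681, 19782

n=14: 1·14 2·7 7·2 14·1  f→[1+8+343+2744]=3096
n=16: 16·1 8·2 4·4 2·8 1·16  f→[4096+512+64+8+1]=4681
d|26:{26,13,2,1}  Σf=17576+2197+8+1=19782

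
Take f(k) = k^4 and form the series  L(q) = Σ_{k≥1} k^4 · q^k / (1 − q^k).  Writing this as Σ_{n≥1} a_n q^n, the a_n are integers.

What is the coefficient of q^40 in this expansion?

a_40 = 2734994

d|40:{1,2,4,5,8,10,20,40}  Σf=1+16+256+625+4096+10000+160000+2560000=2734994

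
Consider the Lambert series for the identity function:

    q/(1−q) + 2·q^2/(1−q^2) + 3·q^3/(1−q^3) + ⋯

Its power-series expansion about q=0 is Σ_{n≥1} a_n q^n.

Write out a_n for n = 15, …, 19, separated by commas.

24, 31, 18, 39, 20

q^15  k|15↦f(k): 1:1 3:3 5:5 15:15  a_15=24
n=16: 1·16 2·8 4·4 8·2 16·1  f→[1+2+4+8+16]=31
q^17  k|17↦f(k): 1:1 17:17  a_17=18
[q^18] f(18)=18,f(9)=9,f(6)=6,f(3)=3,f(2)=2,f(1)=1 ⇒ 39
d|19:{1,19}  Σf=1+19=20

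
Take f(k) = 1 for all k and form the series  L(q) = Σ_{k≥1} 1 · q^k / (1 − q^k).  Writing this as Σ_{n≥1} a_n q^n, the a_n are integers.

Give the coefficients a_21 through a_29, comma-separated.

4, 4, 2, 8, 3, 4, 4, 6, 2

d|21:{1,3,7,21}  Σf=1+1+1+1=4
n=22: 22·1 11·2 2·11 1·22  f→[1+1+1+1]=4
n=23: 1·23 23·1  f→[1+1]=2
q^24  k|24↦f(k): 24:1 12:1 8:1 6:1 4:1 3:1 2:1 1:1  a_24=8
n=25: 25·1 5·5 1·25  f→[1+1+1]=3
n=26: 26·1 13·2 2·13 1·26  f→[1+1+1+1]=4
[q^27] f(27)=1,f(9)=1,f(3)=1,f(1)=1 ⇒ 4
d|28:{1,2,4,7,14,28}  Σf=1+1+1+1+1+1=6
q^29  k|29↦f(k): 29:1 1:1  a_29=2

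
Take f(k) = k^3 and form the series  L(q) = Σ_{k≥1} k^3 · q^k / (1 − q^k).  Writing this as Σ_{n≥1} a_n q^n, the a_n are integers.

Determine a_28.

a_28 = 25112

d|28:{28,14,7,4,2,1}  Σf=21952+2744+343+64+8+1=25112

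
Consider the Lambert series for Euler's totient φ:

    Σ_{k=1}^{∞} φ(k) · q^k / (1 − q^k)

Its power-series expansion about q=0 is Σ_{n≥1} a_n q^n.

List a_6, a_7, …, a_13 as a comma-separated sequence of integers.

[q^6] φ(6)=2,φ(3)=2,φ(2)=1,φ(1)=1 ⇒ 6
[q^7] φ(1)=1,φ(7)=6 ⇒ 7
q^8  k|8↦φ(k): 8:4 4:2 2:1 1:1  a_8=8
q^9  k|9↦φ(k): 9:6 3:2 1:1  a_9=9
d|10:{10,5,2,1}  Σφ=4+4+1+1=10
n=11: 1·11 11·1  φ→[1+10]=11
n=12: 1·12 2·6 3·4 4·3 6·2 12·1  φ→[1+1+2+2+2+4]=12
q^13  k|13↦φ(k): 13:12 1:1  a_13=13

6, 7, 8, 9, 10, 11, 12, 13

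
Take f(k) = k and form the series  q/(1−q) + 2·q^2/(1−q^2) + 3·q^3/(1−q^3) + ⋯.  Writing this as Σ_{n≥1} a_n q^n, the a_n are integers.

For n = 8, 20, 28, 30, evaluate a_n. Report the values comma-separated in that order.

n=8: 1·8 2·4 4·2 8·1  f→[1+2+4+8]=15
d|20:{1,2,4,5,10,20}  Σf=1+2+4+5+10+20=42
d|28:{28,14,7,4,2,1}  Σf=28+14+7+4+2+1=56
q^30  k|30↦f(k): 1:1 2:2 3:3 5:5 6:6 10:10 15:15 30:30  a_30=72

15, 42, 56, 72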